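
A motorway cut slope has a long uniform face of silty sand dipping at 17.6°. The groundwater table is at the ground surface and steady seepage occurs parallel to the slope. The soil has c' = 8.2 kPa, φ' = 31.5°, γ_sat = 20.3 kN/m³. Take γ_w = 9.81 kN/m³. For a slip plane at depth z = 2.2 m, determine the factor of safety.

FS = 1.64

With seepage parallel to the slope and the water table at the surface, the effective normal stress on the slip plane uses the buoyant unit weight γ' = γ_sat − γ_w while the driving shear stress uses γ_sat:
FS = [c' + γ' z cos²β tanφ'] / [γ_sat z sinβ cosβ]
γ' = 20.3 − 9.81 = 10.49 kN/m³
Numerator = 8.2 + 10.49·2.2·cos²17.6°·tan31.5° = 8.2 + 10.49·2.2·0.9086·0.6128 = 21.049 kPa
Denominator = 20.3·2.2·sin17.6°·cos17.6° = 20.3·2.2·0.3024·0.9532 = 12.872 kPa
FS = 21.049 / 12.872 = 1.635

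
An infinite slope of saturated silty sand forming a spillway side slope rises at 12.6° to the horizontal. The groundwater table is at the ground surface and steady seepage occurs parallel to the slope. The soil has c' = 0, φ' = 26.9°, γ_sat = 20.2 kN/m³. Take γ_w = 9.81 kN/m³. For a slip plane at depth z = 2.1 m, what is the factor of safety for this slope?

FS = 1.17

With seepage parallel to the slope and the water table at the surface, the effective normal stress on the slip plane uses the buoyant unit weight γ' = γ_sat − γ_w while the driving shear stress uses γ_sat:
FS = [c' + γ' z cos²β tanφ'] / [γ_sat z sinβ cosβ]
(For c' = 0 this reduces to FS = (γ'/γ_sat)·tanφ'/tanβ.)
γ' = 20.2 − 9.81 = 10.39 kN/m³
Numerator = 0.0 + 10.39·2.1·cos²12.6°·tan26.9° = 0.0 + 10.39·2.1·0.9524·0.5073 = 10.543 kPa
Denominator = 20.2·2.1·sin12.6°·cos12.6° = 20.2·2.1·0.2181·0.9759 = 9.031 kPa
FS = 10.543 / 9.031 = 1.167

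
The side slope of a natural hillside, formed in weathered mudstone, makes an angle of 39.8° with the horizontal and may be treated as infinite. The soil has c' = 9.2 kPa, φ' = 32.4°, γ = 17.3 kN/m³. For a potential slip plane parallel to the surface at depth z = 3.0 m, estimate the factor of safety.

FS = 1.12

For an infinite slope with a slip plane parallel to the surface (no pore pressure): FS = [c' + γz cos²β tanφ'] / [γz sinβ cosβ].
γz = 17.3·3.0 = 51.90 kN/m²
Numerator = 9.2 + 51.90·cos²39.8°·tan32.4° = 9.2 + 51.90·0.5903·0.6346 = 28.641 kPa
Denominator = 51.90·sin39.8°·cos39.8° = 51.90·0.6401·0.7683 = 25.524 kPa
FS = 28.641 / 25.524 = 1.122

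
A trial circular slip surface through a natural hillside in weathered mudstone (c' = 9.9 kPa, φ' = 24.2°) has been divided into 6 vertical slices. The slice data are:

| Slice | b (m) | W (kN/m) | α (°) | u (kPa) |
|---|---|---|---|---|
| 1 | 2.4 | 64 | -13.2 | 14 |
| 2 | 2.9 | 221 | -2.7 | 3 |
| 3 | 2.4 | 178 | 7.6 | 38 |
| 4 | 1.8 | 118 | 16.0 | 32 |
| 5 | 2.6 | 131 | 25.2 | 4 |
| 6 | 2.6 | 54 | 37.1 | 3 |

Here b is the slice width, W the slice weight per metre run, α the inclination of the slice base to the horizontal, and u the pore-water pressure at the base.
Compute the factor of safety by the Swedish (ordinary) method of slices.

Ordinary method of slices: FS = Σ[c'·Δl_i + (W_i cosα_i − u_i·Δl_i)·tanφ'] / Σ W_i sinα_i, with Δl_i = b_i / cosα_i.
Slice 1: Δl = 2.4/cos(-13.2°) = 2.465 m; N'_1 = 64·cos(-13.2°) − 14·2.465 = 27.8; c'Δl = 24.40; W sinα = -14.6
Slice 2: Δl = 2.9/cos(-2.7°) = 2.903 m; N'_2 = 221·cos(-2.7°) − 3·2.903 = 212.0; c'Δl = 28.74; W sinα = -10.4
Slice 3: Δl = 2.4/cos7.6° = 2.421 m; N'_3 = 178·cos7.6° − 38·2.421 = 84.4; c'Δl = 23.97; W sinα = 23.5
Slice 4: Δl = 1.8/cos16.0° = 1.873 m; N'_4 = 118·cos16.0° − 32·1.873 = 53.5; c'Δl = 18.54; W sinα = 32.5
Slice 5: Δl = 2.6/cos25.2° = 2.873 m; N'_5 = 131·cos25.2° − 4·2.873 = 107.0; c'Δl = 28.45; W sinα = 55.8
Slice 6: Δl = 2.6/cos37.1° = 3.260 m; N'_6 = 54·cos37.1° − 3·3.260 = 33.3; c'Δl = 32.27; W sinα = 32.6
Σc'Δl = 156.4 kN/m; ΣN' = 518.1 kN/m; ΣW sinα = 119.4 kN/m
Resisting = 156.4 + 518.1·tan24.2° = 156.4 + 232.8 = 389.2 kN/m
FS = 389.2 / 119.4 = 3.260

FS = 3.26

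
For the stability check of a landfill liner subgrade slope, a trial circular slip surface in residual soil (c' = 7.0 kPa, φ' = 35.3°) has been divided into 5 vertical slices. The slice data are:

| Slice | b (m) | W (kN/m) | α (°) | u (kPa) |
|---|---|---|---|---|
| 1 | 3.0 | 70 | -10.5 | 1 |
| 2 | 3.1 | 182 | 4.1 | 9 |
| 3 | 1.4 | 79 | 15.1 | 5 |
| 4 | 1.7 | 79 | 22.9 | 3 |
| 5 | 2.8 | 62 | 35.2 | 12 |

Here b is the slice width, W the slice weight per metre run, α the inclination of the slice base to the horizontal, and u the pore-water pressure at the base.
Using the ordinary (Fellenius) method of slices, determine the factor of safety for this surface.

Ordinary method of slices: FS = Σ[c'·Δl_i + (W_i cosα_i − u_i·Δl_i)·tanφ'] / Σ W_i sinα_i, with Δl_i = b_i / cosα_i.
Slice 1: Δl = 3.0/cos(-10.5°) = 3.051 m; N'_1 = 70·cos(-10.5°) − 1·3.051 = 65.8; c'Δl = 21.36; W sinα = -12.8
Slice 2: Δl = 3.1/cos4.1° = 3.108 m; N'_2 = 182·cos4.1° − 9·3.108 = 153.6; c'Δl = 21.76; W sinα = 13.0
Slice 3: Δl = 1.4/cos15.1° = 1.450 m; N'_3 = 79·cos15.1° − 5·1.450 = 69.0; c'Δl = 10.15; W sinα = 20.6
Slice 4: Δl = 1.7/cos22.9° = 1.845 m; N'_4 = 79·cos22.9° − 3·1.845 = 67.2; c'Δl = 12.92; W sinα = 30.7
Slice 5: Δl = 2.8/cos35.2° = 3.427 m; N'_5 = 62·cos35.2° − 12·3.427 = 9.5; c'Δl = 23.99; W sinα = 35.7
Σc'Δl = 90.2 kN/m; ΣN' = 365.1 kN/m; ΣW sinα = 87.3 kN/m
Resisting = 90.2 + 365.1·tan35.3° = 90.2 + 258.5 = 348.7 kN/m
FS = 348.7 / 87.3 = 3.994

FS = 3.99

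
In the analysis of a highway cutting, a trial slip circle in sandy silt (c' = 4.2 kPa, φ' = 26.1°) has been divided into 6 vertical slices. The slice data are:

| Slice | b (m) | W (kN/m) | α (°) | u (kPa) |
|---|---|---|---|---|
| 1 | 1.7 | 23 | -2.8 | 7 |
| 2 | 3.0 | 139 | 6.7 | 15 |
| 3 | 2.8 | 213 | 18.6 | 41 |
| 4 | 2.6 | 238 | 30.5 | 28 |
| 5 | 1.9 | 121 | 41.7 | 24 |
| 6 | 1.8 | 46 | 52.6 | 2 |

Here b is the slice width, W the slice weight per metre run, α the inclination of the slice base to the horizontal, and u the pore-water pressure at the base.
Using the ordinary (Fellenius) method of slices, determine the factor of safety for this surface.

FS = 0.76

Ordinary method of slices: FS = Σ[c'·Δl_i + (W_i cosα_i − u_i·Δl_i)·tanφ'] / Σ W_i sinα_i, with Δl_i = b_i / cosα_i.
Slice 1: Δl = 1.7/cos(-2.8°) = 1.702 m; N'_1 = 23·cos(-2.8°) − 7·1.702 = 11.1; c'Δl = 7.15; W sinα = -1.1
Slice 2: Δl = 3.0/cos6.7° = 3.021 m; N'_2 = 139·cos6.7° − 15·3.021 = 92.7; c'Δl = 12.69; W sinα = 16.2
Slice 3: Δl = 2.8/cos18.6° = 2.954 m; N'_3 = 213·cos18.6° − 41·2.954 = 80.7; c'Δl = 12.41; W sinα = 67.9
Slice 4: Δl = 2.6/cos30.5° = 3.018 m; N'_4 = 238·cos30.5° − 28·3.018 = 120.6; c'Δl = 12.67; W sinα = 120.8
Slice 5: Δl = 1.9/cos41.7° = 2.545 m; N'_5 = 121·cos41.7° − 24·2.545 = 29.3; c'Δl = 10.69; W sinα = 80.5
Slice 6: Δl = 1.8/cos52.6° = 2.964 m; N'_6 = 46·cos52.6° − 2·2.964 = 22.0; c'Δl = 12.45; W sinα = 36.5
Σc'Δl = 68.1 kN/m; ΣN' = 356.4 kN/m; ΣW sinα = 320.9 kN/m
Resisting = 68.1 + 356.4·tan26.1° = 68.1 + 174.6 = 242.7 kN/m
FS = 242.7 / 320.9 = 0.756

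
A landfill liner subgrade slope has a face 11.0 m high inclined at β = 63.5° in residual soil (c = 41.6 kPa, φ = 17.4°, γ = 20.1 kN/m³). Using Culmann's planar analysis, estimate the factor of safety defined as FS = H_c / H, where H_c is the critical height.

H_c = (4c/γ) · sinβ cosφ / [1 − cos(β − φ)]
    = (4·41.6/20.1) · sin63.5°·cos17.4° / [1 − cos46.1°]
    = 8.279 · 0.8540 / 0.3066 = 23.06 m
FS = H_c / H = 23.06 / 11.0 = 2.096

FS = 2.10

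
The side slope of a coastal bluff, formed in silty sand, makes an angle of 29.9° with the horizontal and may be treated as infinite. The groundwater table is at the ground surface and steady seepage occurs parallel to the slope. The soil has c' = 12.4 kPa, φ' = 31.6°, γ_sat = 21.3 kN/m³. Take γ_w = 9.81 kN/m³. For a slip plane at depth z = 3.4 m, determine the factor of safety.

With seepage parallel to the slope and the water table at the surface, the effective normal stress on the slip plane uses the buoyant unit weight γ' = γ_sat − γ_w while the driving shear stress uses γ_sat:
FS = [c' + γ' z cos²β tanφ'] / [γ_sat z sinβ cosβ]
γ' = 21.3 − 9.81 = 11.49 kN/m³
Numerator = 12.4 + 11.49·3.4·cos²29.9°·tan31.6° = 12.4 + 11.49·3.4·0.7515·0.6152 = 30.461 kPa
Denominator = 21.3·3.4·sin29.9°·cos29.9° = 21.3·3.4·0.4985·0.8669 = 31.295 kPa
FS = 30.461 / 31.295 = 0.973

FS = 0.97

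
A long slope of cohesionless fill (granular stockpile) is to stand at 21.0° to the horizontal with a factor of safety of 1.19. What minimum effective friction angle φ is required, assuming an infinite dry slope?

φ = 24.6°

FS = tanφ/tanβ ⇒ tanφ = FS · tanβ = 1.19 · tan21.0° = 0.4568
φ = arctan(0.4568) = 24.55°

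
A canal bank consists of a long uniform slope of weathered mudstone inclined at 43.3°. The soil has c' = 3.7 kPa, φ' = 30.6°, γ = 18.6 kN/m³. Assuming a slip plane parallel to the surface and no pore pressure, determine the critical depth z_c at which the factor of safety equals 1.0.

Setting FS = 1.00 in FS = [c' + γz cos²β tanφ'] / [γz sinβ cosβ] and solving for z:
z = c' / [γ cosβ (FS·sinβ − cosβ·tanφ')]
  = 3.7 / [18.6·cos43.3°·(1.00·sin43.3° − cos43.3°·tan30.6°)]
  = 3.7 / [18.6·0.7278·(1.00·0.6858 − 0.7278·0.5914)]
  = 3.7 / 3.4574 = 1.070 m

z_c = 1.07 m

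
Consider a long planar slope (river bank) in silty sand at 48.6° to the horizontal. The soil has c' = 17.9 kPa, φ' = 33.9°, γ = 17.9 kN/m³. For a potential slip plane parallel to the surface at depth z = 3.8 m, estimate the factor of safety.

FS = 1.12

For an infinite slope with a slip plane parallel to the surface (no pore pressure): FS = [c' + γz cos²β tanφ'] / [γz sinβ cosβ].
γz = 17.9·3.8 = 68.02 kN/m²
Numerator = 17.9 + 68.02·cos²48.6°·tan33.9° = 17.9 + 68.02·0.4373·0.6720 = 37.889 kPa
Denominator = 68.02·sin48.6°·cos48.6° = 68.02·0.7501·0.6613 = 33.742 kPa
FS = 37.889 / 33.742 = 1.123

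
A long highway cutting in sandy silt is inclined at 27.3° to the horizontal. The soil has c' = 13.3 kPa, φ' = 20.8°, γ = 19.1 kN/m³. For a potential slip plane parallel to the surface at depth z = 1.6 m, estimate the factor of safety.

For an infinite slope with a slip plane parallel to the surface (no pore pressure): FS = [c' + γz cos²β tanφ'] / [γz sinβ cosβ].
γz = 19.1·1.6 = 30.56 kN/m²
Numerator = 13.3 + 30.56·cos²27.3°·tan20.8° = 13.3 + 30.56·0.7896·0.3799 = 22.467 kPa
Denominator = 30.56·sin27.3°·cos27.3° = 30.56·0.4586·0.8886 = 12.455 kPa
FS = 22.467 / 12.455 = 1.804

FS = 1.80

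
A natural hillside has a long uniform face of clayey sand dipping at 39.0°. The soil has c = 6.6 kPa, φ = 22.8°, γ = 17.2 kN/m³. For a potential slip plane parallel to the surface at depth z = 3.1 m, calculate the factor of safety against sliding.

FS = 0.77

For an infinite slope with a slip plane parallel to the surface (no pore pressure): FS = [c + γz cos²β tanφ] / [γz sinβ cosβ].
γz = 17.2·3.1 = 53.32 kN/m²
Numerator = 6.6 + 53.32·cos²39.0°·tan22.8° = 6.6 + 53.32·0.6040·0.4204 = 20.137 kPa
Denominator = 53.32·sin39.0°·cos39.0° = 53.32·0.6293·0.7771 = 26.077 kPa
FS = 20.137 / 26.077 = 0.772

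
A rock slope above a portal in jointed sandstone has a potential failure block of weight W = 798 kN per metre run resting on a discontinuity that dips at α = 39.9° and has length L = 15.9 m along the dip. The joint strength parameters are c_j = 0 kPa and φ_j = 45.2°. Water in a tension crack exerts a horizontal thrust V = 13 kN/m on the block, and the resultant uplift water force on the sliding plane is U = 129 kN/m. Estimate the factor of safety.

FS = 0.92

Resolving the block weight along and normal to the plane and applying the Mohr–Coulomb strength on the joint:
N' = W cosα − U − V sinα = 798·cos39.9° − 129 − 13·sin39.9° = 474.9 kN/m
Driving force T = W sinα + V cosα = 798·sin39.9° + 13·cos39.9° = 521.8 kN/m
Resisting force R = c_j·L + N'·tanφ_j = 0·15.9 + 474.9·tan45.2° = 0.0 + 478.2 = 478.2 kN/m
FS = R / T = 478.2 / 521.8 = 0.916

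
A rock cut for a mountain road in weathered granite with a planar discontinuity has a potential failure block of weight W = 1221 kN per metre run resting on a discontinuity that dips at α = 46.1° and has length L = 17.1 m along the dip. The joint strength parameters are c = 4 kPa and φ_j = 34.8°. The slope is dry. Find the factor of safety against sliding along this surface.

FS = 0.75

Resolving the block weight along and normal to the plane and applying the Mohr–Coulomb strength on the joint:
N' = W cosα = 1221·cos46.1° = 846.6 kN/m
Driving force T = W sinα = 1221·sin46.1° = 879.8 kN/m
Resisting force R = c·L + N'·tanφ_j = 4·17.1 + 846.6·tan34.8° = 68.4 + 588.4 = 656.8 kN/m
FS = R / T = 656.8 / 879.8 = 0.747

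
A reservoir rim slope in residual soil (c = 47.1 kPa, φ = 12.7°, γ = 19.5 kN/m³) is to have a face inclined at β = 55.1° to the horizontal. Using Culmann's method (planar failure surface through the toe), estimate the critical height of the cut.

Culmann's analysis gives the critical failure plane at α_cr = (β + φ)/2 = (55.1 + 12.7)/2 = 33.9°, and the critical height
H_c = (4c/γ) · sinβ cosφ / [1 − cos(β − φ)]
    = (4·47.1/19.5) · sin55.1°·cos12.7° / [1 − cos(42.4°)]
    = 9.662 · 0.8202·0.9755 / [1 − 0.7385]
    = 9.662 · 0.8001 / 0.2615
    = 29.56 m

H_c = 29.56 m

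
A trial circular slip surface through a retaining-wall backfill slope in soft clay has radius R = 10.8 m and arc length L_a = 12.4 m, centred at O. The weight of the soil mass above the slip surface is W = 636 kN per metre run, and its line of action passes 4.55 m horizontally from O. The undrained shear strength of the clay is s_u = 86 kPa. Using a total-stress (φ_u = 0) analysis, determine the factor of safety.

FS = 3.98

Taking moments about the centre O, the resisting moment is provided by the undrained shear strength acting along the arc:
M_R = s_u·L_a·R = 86·12.40·10.8 = 11517.1 kN·m/m
M_D = W·d = 636·4.55 = 2893.8 kN·m/m
FS = M_R / M_D = 11517.1 / 2893.8 = 3.980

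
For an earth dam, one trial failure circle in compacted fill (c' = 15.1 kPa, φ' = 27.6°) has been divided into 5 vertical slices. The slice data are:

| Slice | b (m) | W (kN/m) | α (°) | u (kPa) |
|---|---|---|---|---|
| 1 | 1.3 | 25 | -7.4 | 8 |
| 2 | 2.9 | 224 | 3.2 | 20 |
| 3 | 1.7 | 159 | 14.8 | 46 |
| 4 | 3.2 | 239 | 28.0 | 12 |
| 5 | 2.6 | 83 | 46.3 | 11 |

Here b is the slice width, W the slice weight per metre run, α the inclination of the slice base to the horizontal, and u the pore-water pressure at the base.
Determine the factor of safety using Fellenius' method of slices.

Ordinary method of slices: FS = Σ[c'·Δl_i + (W_i cosα_i − u_i·Δl_i)·tanφ'] / Σ W_i sinα_i, with Δl_i = b_i / cosα_i.
Slice 1: Δl = 1.3/cos(-7.4°) = 1.311 m; N'_1 = 25·cos(-7.4°) − 8·1.311 = 14.3; c'Δl = 19.79; W sinα = -3.2
Slice 2: Δl = 2.9/cos3.2° = 2.905 m; N'_2 = 224·cos3.2° − 20·2.905 = 165.6; c'Δl = 43.86; W sinα = 12.5
Slice 3: Δl = 1.7/cos14.8° = 1.758 m; N'_3 = 159·cos14.8° − 46·1.758 = 72.8; c'Δl = 26.55; W sinα = 40.6
Slice 4: Δl = 3.2/cos28.0° = 3.624 m; N'_4 = 239·cos28.0° − 12·3.624 = 167.5; c'Δl = 54.73; W sinα = 112.2
Slice 5: Δl = 2.6/cos46.3° = 3.763 m; N'_5 = 83·cos46.3° − 11·3.763 = 15.9; c'Δl = 56.83; W sinα = 60.0
Σc'Δl = 201.8 kN/m; ΣN' = 436.2 kN/m; ΣW sinα = 222.1 kN/m
Resisting = 201.8 + 436.2·tan27.6° = 201.8 + 228.0 = 429.8 kN/m
FS = 429.8 / 222.1 = 1.935

FS = 1.94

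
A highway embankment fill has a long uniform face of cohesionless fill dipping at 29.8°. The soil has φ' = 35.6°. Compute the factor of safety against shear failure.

FS = 1.25

For a dry cohesionless infinite slope the factor of safety is FS = tanφ' / tanβ.
FS = tan35.6° / tan29.8° = 0.7159 / 0.5727 = 1.250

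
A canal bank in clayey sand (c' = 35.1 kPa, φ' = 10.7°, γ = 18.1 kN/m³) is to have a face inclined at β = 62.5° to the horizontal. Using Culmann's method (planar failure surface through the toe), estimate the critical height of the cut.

H_c = 17.72 m

Culmann's analysis gives the critical failure plane at α_cr = (β + φ')/2 = (62.5 + 10.7)/2 = 36.6°, and the critical height
H_c = (4c'/γ) · sinβ cosφ' / [1 − cos(β − φ')]
    = (4·35.1/18.1) · sin62.5°·cos10.7° / [1 − cos(51.8°)]
    = 7.757 · 0.8870·0.9826 / [1 − 0.6184]
    = 7.757 · 0.8716 / 0.3816
    = 17.72 m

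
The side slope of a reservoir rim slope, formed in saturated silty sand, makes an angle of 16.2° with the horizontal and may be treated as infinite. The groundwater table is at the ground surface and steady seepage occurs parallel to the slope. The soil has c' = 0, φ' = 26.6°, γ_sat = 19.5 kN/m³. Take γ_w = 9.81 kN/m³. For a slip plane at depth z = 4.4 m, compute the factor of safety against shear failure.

FS = 0.86

With seepage parallel to the slope and the water table at the surface, the effective normal stress on the slip plane uses the buoyant unit weight γ' = γ_sat − γ_w while the driving shear stress uses γ_sat:
FS = [c' + γ' z cos²β tanφ'] / [γ_sat z sinβ cosβ]
(For c' = 0 this reduces to FS = (γ'/γ_sat)·tanφ'/tanβ.)
γ' = 19.5 − 9.81 = 9.69 kN/m³
Numerator = 0.0 + 9.69·4.4·cos²16.2°·tan26.6° = 0.0 + 9.69·4.4·0.9222·0.5008 = 19.689 kPa
Denominator = 19.5·4.4·sin16.2°·cos16.2° = 19.5·4.4·0.2790·0.9603 = 22.987 kPa
FS = 19.689 / 22.987 = 0.857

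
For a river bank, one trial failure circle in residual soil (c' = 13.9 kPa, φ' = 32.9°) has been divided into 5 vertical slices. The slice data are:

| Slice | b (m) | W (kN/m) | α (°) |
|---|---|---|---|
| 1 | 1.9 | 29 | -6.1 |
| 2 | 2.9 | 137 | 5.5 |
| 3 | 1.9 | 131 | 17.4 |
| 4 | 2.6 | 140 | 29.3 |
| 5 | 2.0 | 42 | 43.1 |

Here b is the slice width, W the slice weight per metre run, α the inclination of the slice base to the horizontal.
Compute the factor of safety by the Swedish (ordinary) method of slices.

Ordinary method of slices: FS = Σ[c'·Δl_i + (W_i cosα_i)·tanφ'] / Σ W_i sinα_i, with Δl_i = b_i / cosα_i.
Slice 1: Δl = 1.9/cos(-6.1°) = 1.911 m; N'_1 = 29·cos(-6.1°) = 28.8; c'Δl = 26.56; W sinα = -3.1
Slice 2: Δl = 2.9/cos5.5° = 2.913 m; N'_2 = 137·cos5.5° = 136.4; c'Δl = 40.50; W sinα = 13.1
Slice 3: Δl = 1.9/cos17.4° = 1.991 m; N'_3 = 131·cos17.4° = 125.0; c'Δl = 27.68; W sinα = 39.2
Slice 4: Δl = 2.6/cos29.3° = 2.981 m; N'_4 = 140·cos29.3° = 122.1; c'Δl = 41.44; W sinα = 68.5
Slice 5: Δl = 2.0/cos43.1° = 2.739 m; N'_5 = 42·cos43.1° = 30.7; c'Δl = 38.07; W sinα = 28.7
Σc'Δl = 174.2 kN/m; ΣN' = 443.0 kN/m; ΣW sinα = 146.4 kN/m
Resisting = 174.2 + 443.0·tan32.9° = 174.2 + 286.6 = 460.8 kN/m
FS = 460.8 / 146.4 = 3.147

FS = 3.15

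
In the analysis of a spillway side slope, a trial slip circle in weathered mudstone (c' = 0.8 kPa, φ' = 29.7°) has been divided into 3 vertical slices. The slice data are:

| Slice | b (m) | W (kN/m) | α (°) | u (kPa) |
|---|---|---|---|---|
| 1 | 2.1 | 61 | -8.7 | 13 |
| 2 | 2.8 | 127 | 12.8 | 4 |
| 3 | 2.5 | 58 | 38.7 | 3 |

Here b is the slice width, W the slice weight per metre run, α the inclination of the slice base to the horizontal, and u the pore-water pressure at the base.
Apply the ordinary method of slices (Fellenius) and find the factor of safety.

FS = 1.99

Ordinary method of slices: FS = Σ[c'·Δl_i + (W_i cosα_i − u_i·Δl_i)·tanφ'] / Σ W_i sinα_i, with Δl_i = b_i / cosα_i.
Slice 1: Δl = 2.1/cos(-8.7°) = 2.124 m; N'_1 = 61·cos(-8.7°) − 13·2.124 = 32.7; c'Δl = 1.70; W sinα = -9.2
Slice 2: Δl = 2.8/cos12.8° = 2.871 m; N'_2 = 127·cos12.8° − 4·2.871 = 112.4; c'Δl = 2.30; W sinα = 28.1
Slice 3: Δl = 2.5/cos38.7° = 3.203 m; N'_3 = 58·cos38.7° − 3·3.203 = 35.7; c'Δl = 2.56; W sinα = 36.3
Σc'Δl = 6.6 kN/m; ΣN' = 180.7 kN/m; ΣW sinα = 55.2 kN/m
Resisting = 6.6 + 180.7·tan29.7° = 6.6 + 103.1 = 109.6 kN/m
FS = 109.6 / 55.2 = 1.987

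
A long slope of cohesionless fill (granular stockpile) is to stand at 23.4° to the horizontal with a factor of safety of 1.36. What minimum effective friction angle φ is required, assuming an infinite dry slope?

φ = 30.5°

FS = tanφ/tanβ ⇒ tanφ = FS · tanβ = 1.36 · tan23.4° = 0.5885
φ = arctan(0.5885) = 30.48°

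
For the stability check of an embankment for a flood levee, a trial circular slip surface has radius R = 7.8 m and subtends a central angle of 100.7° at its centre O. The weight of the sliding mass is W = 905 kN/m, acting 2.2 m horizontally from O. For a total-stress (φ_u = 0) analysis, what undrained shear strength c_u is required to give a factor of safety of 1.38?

FS = c_u·L_a·R / (W·d), so c_u = FS·W·d / (L_a·R).
Arc length L_a = R·θ = 7.8·(100.7°·π/180) = 7.8·1.7575 = 13.71 m
c_u = 1.38·905·2.2 / (13.71·7.8) = 2747.6 / 106.93 = 25.70 kPa

c_u = 25.7 kPa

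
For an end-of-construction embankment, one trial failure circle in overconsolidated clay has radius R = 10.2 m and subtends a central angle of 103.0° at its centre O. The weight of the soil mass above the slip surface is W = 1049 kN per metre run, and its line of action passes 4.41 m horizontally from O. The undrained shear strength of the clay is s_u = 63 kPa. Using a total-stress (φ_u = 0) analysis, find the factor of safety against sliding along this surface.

Taking moments about the centre O, the resisting moment is provided by the undrained shear strength acting along the arc:
Arc length L_a = R·θ = 10.2·(103.0°·π/180) = 10.2·1.7977 = 18.34 m
M_R = s_u·L_a·R = 63·18.34·10.2 = 11783.0 kN·m/m
M_D = W·d = 1049·4.41 = 4626.1 kN·m/m
FS = M_R / M_D = 11783.0 / 4626.1 = 2.547

FS = 2.55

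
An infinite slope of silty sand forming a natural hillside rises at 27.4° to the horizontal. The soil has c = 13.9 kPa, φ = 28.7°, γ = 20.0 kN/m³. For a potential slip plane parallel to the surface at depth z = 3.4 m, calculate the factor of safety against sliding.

FS = 1.56

For an infinite slope with a slip plane parallel to the surface (no pore pressure): FS = [c + γz cos²β tanφ] / [γz sinβ cosβ].
γz = 20.0·3.4 = 68.00 kN/m²
Numerator = 13.9 + 68.00·cos²27.4°·tan28.7° = 13.9 + 68.00·0.7882·0.5475 = 43.244 kPa
Denominator = 68.00·sin27.4°·cos27.4° = 68.00·0.4602·0.8878 = 27.783 kPa
FS = 43.244 / 27.783 = 1.557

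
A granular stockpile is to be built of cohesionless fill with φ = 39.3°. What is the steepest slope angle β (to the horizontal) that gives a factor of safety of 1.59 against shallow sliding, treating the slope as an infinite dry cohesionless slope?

β = 27.2°

For an infinite dry cohesionless slope FS = tanφ/tanβ, so tanβ = tanφ / FS.
tanβ = tan39.3° / 1.59 = 0.8185 / 1.59 = 0.5148
β = arctan(0.5148) = 27.24°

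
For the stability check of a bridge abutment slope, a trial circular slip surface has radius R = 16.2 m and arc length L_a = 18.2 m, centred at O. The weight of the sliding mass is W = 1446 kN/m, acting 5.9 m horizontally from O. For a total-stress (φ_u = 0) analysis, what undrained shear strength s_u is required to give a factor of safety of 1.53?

s_u = 44.3 kPa

FS = s_u·L_a·R / (W·d), so s_u = FS·W·d / (L_a·R).
s_u = 1.53·1446·5.9 / (18.20·16.2) = 13053.0 / 294.84 = 44.27 kPa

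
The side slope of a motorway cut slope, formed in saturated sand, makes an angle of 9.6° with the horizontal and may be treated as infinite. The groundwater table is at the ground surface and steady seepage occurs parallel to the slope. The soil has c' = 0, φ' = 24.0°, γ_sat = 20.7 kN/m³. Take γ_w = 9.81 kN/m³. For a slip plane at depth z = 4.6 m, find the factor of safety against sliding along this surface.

With seepage parallel to the slope and the water table at the surface, the effective normal stress on the slip plane uses the buoyant unit weight γ' = γ_sat − γ_w while the driving shear stress uses γ_sat:
FS = [c' + γ' z cos²β tanφ'] / [γ_sat z sinβ cosβ]
(For c' = 0 this reduces to FS = (γ'/γ_sat)·tanφ'/tanβ.)
γ' = 20.7 − 9.81 = 10.89 kN/m³
Numerator = 0.0 + 10.89·4.6·cos²9.6°·tan24.0° = 0.0 + 10.89·4.6·0.9722·0.4452 = 21.683 kPa
Denominator = 20.7·4.6·sin9.6°·cos9.6° = 20.7·4.6·0.1668·0.9860 = 15.657 kPa
FS = 21.683 / 15.657 = 1.385

FS = 1.38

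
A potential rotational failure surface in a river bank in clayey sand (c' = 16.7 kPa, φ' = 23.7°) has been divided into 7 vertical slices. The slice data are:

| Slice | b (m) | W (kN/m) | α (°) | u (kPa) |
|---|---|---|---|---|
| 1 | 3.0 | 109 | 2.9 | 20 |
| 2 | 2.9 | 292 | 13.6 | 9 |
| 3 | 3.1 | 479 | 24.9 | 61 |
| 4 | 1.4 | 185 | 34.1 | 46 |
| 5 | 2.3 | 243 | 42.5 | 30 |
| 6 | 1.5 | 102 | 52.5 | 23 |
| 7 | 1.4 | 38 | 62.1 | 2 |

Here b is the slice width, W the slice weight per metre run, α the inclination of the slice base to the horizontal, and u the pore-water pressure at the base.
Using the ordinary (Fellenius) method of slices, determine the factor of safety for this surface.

FS = 0.97

Ordinary method of slices: FS = Σ[c'·Δl_i + (W_i cosα_i − u_i·Δl_i)·tanφ'] / Σ W_i sinα_i, with Δl_i = b_i / cosα_i.
Slice 1: Δl = 3.0/cos2.9° = 3.004 m; N'_1 = 109·cos2.9° − 20·3.004 = 48.8; c'Δl = 50.16; W sinα = 5.5
Slice 2: Δl = 2.9/cos13.6° = 2.984 m; N'_2 = 292·cos13.6° − 9·2.984 = 257.0; c'Δl = 49.83; W sinα = 68.7
Slice 3: Δl = 3.1/cos24.9° = 3.418 m; N'_3 = 479·cos24.9° − 61·3.418 = 226.0; c'Δl = 57.08; W sinα = 201.7
Slice 4: Δl = 1.4/cos34.1° = 1.691 m; N'_4 = 185·cos34.1° − 46·1.691 = 75.4; c'Δl = 28.23; W sinα = 103.7
Slice 5: Δl = 2.3/cos42.5° = 3.120 m; N'_5 = 243·cos42.5° − 30·3.120 = 85.6; c'Δl = 52.10; W sinα = 164.2
Slice 6: Δl = 1.5/cos52.5° = 2.464 m; N'_6 = 102·cos52.5° − 23·2.464 = 5.4; c'Δl = 41.15; W sinα = 80.9
Slice 7: Δl = 1.4/cos62.1° = 2.992 m; N'_7 = 38·cos62.1° − 2·2.992 = 11.8; c'Δl = 49.96; W sinα = 33.6
Σc'Δl = 328.5 kN/m; ΣN' = 709.9 kN/m; ΣW sinα = 658.2 kN/m
Resisting = 328.5 + 709.9·tan23.7° = 328.5 + 311.6 = 640.2 kN/m
FS = 640.2 / 658.2 = 0.973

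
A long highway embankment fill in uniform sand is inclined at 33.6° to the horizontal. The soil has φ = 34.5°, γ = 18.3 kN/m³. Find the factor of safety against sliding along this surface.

FS = 1.03

For a dry cohesionless infinite slope the factor of safety is FS = tanφ / tanβ.
FS = tan34.5° / tan33.6° = 0.6873 / 0.6644 = 1.034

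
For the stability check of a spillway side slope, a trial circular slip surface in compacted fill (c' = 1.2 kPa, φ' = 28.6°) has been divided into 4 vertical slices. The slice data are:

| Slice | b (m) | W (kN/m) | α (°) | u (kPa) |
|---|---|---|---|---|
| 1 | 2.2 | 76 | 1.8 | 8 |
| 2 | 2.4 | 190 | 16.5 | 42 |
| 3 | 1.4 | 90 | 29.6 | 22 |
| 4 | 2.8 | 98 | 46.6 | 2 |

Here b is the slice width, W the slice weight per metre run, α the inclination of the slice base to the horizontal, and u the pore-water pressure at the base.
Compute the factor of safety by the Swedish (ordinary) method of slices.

Ordinary method of slices: FS = Σ[c'·Δl_i + (W_i cosα_i − u_i·Δl_i)·tanφ'] / Σ W_i sinα_i, with Δl_i = b_i / cosα_i.
Slice 1: Δl = 2.2/cos1.8° = 2.201 m; N'_1 = 76·cos1.8° − 8·2.201 = 58.4; c'Δl = 2.64; W sinα = 2.4
Slice 2: Δl = 2.4/cos16.5° = 2.503 m; N'_2 = 190·cos16.5° − 42·2.503 = 77.0; c'Δl = 3.00; W sinα = 54.0
Slice 3: Δl = 1.4/cos29.6° = 1.610 m; N'_3 = 90·cos29.6° − 22·1.610 = 42.8; c'Δl = 1.93; W sinα = 44.5
Slice 4: Δl = 2.8/cos46.6° = 4.075 m; N'_4 = 98·cos46.6° − 2·4.075 = 59.2; c'Δl = 4.89; W sinα = 71.2
Σc'Δl = 12.5 kN/m; ΣN' = 237.4 kN/m; ΣW sinα = 172.0 kN/m
Resisting = 12.5 + 237.4·tan28.6° = 12.5 + 129.4 = 141.9 kN/m
FS = 141.9 / 172.0 = 0.825

FS = 0.83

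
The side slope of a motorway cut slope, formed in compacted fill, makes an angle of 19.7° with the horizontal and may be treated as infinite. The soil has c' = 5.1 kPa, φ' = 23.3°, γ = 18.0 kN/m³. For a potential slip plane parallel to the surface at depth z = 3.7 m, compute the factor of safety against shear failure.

For an infinite slope with a slip plane parallel to the surface (no pore pressure): FS = [c' + γz cos²β tanφ'] / [γz sinβ cosβ].
γz = 18.0·3.7 = 66.60 kN/m²
Numerator = 5.1 + 66.60·cos²19.7°·tan23.3° = 5.1 + 66.60·0.8864·0.4307 = 30.523 kPa
Denominator = 66.60·sin19.7°·cos19.7° = 66.60·0.3371·0.9415 = 21.137 kPa
FS = 30.523 / 21.137 = 1.444

FS = 1.44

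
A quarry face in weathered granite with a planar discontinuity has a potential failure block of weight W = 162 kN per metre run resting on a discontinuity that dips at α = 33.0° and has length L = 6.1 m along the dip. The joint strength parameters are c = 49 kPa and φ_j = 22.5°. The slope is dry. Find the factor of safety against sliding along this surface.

Resolving the block weight along and normal to the plane and applying the Mohr–Coulomb strength on the joint:
N' = W cosα = 162·cos33.0° = 135.9 kN/m
Driving force T = W sinα = 162·sin33.0° = 88.2 kN/m
Resisting force R = c·L + N'·tanφ_j = 49·6.1 + 135.9·tan22.5° = 298.9 + 56.3 = 355.2 kN/m
FS = R / T = 355.2 / 88.2 = 4.026

FS = 4.03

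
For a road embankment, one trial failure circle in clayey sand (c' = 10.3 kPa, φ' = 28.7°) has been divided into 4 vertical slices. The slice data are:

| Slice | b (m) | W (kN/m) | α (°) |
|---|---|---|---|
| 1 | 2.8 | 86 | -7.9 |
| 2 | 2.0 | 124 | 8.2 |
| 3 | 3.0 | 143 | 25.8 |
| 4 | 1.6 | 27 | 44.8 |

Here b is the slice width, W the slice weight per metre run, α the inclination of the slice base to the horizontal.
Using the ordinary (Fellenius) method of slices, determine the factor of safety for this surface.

FS = 3.47

Ordinary method of slices: FS = Σ[c'·Δl_i + (W_i cosα_i)·tanφ'] / Σ W_i sinα_i, with Δl_i = b_i / cosα_i.
Slice 1: Δl = 2.8/cos(-7.9°) = 2.827 m; N'_1 = 86·cos(-7.9°) = 85.2; c'Δl = 29.12; W sinα = -11.8
Slice 2: Δl = 2.0/cos8.2° = 2.021 m; N'_2 = 124·cos8.2° = 122.7; c'Δl = 20.81; W sinα = 17.7
Slice 3: Δl = 3.0/cos25.8° = 3.332 m; N'_3 = 143·cos25.8° = 128.7; c'Δl = 34.32; W sinα = 62.2
Slice 4: Δl = 1.6/cos44.8° = 2.255 m; N'_4 = 27·cos44.8° = 19.2; c'Δl = 23.23; W sinα = 19.0
Σc'Δl = 107.5 kN/m; ΣN' = 355.8 kN/m; ΣW sinα = 87.1 kN/m
Resisting = 107.5 + 355.8·tan28.7° = 107.5 + 194.8 = 302.3 kN/m
FS = 302.3 / 87.1 = 3.469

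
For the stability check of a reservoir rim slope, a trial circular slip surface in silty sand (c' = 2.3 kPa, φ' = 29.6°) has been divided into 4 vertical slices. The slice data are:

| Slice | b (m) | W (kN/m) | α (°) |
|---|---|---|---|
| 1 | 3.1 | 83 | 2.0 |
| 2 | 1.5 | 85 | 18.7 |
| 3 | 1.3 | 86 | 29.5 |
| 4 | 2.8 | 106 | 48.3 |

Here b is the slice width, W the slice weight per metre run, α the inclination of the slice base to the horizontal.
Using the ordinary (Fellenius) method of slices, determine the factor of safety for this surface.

Ordinary method of slices: FS = Σ[c'·Δl_i + (W_i cosα_i)·tanφ'] / Σ W_i sinα_i, with Δl_i = b_i / cosα_i.
Slice 1: Δl = 3.1/cos2.0° = 3.102 m; N'_1 = 83·cos2.0° = 82.9; c'Δl = 7.13; W sinα = 2.9
Slice 2: Δl = 1.5/cos18.7° = 1.584 m; N'_2 = 85·cos18.7° = 80.5; c'Δl = 3.64; W sinα = 27.3
Slice 3: Δl = 1.3/cos29.5° = 1.494 m; N'_3 = 86·cos29.5° = 74.9; c'Δl = 3.44; W sinα = 42.3
Slice 4: Δl = 2.8/cos48.3° = 4.209 m; N'_4 = 106·cos48.3° = 70.5; c'Δl = 9.68; W sinα = 79.1
Σc'Δl = 23.9 kN/m; ΣN' = 308.8 kN/m; ΣW sinα = 151.6 kN/m
Resisting = 23.9 + 308.8·tan29.6° = 23.9 + 175.4 = 199.3 kN/m
FS = 199.3 / 151.6 = 1.314

FS = 1.31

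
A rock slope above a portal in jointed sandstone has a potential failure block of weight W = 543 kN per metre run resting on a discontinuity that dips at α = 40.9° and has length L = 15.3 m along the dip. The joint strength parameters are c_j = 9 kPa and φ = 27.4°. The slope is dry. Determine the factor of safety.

FS = 0.99

Resolving the block weight along and normal to the plane and applying the Mohr–Coulomb strength on the joint:
N' = W cosα = 543·cos40.9° = 410.4 kN/m
Driving force T = W sinα = 543·sin40.9° = 355.5 kN/m
Resisting force R = c_j·L + N'·tanφ = 9·15.3 + 410.4·tan27.4° = 137.7 + 212.7 = 350.4 kN/m
FS = R / T = 350.4 / 355.5 = 0.986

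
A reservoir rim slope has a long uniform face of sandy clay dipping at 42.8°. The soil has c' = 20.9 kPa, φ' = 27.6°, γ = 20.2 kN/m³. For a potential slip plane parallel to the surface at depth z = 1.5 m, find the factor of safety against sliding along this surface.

FS = 1.95

For an infinite slope with a slip plane parallel to the surface (no pore pressure): FS = [c' + γz cos²β tanφ'] / [γz sinβ cosβ].
γz = 20.2·1.5 = 30.30 kN/m²
Numerator = 20.9 + 30.30·cos²42.8°·tan27.6° = 20.9 + 30.30·0.5384·0.5228 = 29.428 kPa
Denominator = 30.30·sin42.8°·cos42.8° = 30.30·0.6794·0.7337 = 15.105 kPa
FS = 29.428 / 15.105 = 1.948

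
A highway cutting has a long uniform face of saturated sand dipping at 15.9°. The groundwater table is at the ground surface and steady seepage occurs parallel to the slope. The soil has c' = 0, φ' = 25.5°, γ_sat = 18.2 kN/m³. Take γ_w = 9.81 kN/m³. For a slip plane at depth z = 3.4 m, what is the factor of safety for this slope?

FS = 0.77

With seepage parallel to the slope and the water table at the surface, the effective normal stress on the slip plane uses the buoyant unit weight γ' = γ_sat − γ_w while the driving shear stress uses γ_sat:
FS = [c' + γ' z cos²β tanφ'] / [γ_sat z sinβ cosβ]
(For c' = 0 this reduces to FS = (γ'/γ_sat)·tanφ'/tanβ.)
γ' = 18.2 − 9.81 = 8.39 kN/m³
Numerator = 0.0 + 8.39·3.4·cos²15.9°·tan25.5° = 0.0 + 8.39·3.4·0.9249·0.4770 = 12.585 kPa
Denominator = 18.2·3.4·sin15.9°·cos15.9° = 18.2·3.4·0.2740·0.9617 = 16.304 kPa
FS = 12.585 / 16.304 = 0.772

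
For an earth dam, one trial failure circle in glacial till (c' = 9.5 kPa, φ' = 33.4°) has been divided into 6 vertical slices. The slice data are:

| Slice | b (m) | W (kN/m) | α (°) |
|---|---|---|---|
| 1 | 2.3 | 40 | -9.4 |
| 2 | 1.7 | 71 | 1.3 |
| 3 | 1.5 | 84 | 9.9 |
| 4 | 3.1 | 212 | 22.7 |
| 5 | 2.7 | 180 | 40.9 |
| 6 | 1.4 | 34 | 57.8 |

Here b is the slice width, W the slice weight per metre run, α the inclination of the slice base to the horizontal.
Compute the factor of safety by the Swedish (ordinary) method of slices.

FS = 2.11

Ordinary method of slices: FS = Σ[c'·Δl_i + (W_i cosα_i)·tanφ'] / Σ W_i sinα_i, with Δl_i = b_i / cosα_i.
Slice 1: Δl = 2.3/cos(-9.4°) = 2.331 m; N'_1 = 40·cos(-9.4°) = 39.5; c'Δl = 22.15; W sinα = -6.5
Slice 2: Δl = 1.7/cos1.3° = 1.700 m; N'_2 = 71·cos1.3° = 71.0; c'Δl = 16.15; W sinα = 1.6
Slice 3: Δl = 1.5/cos9.9° = 1.523 m; N'_3 = 84·cos9.9° = 82.7; c'Δl = 14.47; W sinα = 14.4
Slice 4: Δl = 3.1/cos22.7° = 3.360 m; N'_4 = 212·cos22.7° = 195.6; c'Δl = 31.92; W sinα = 81.8
Slice 5: Δl = 2.7/cos40.9° = 3.572 m; N'_5 = 180·cos40.9° = 136.1; c'Δl = 33.94; W sinα = 117.9
Slice 6: Δl = 1.4/cos57.8° = 2.627 m; N'_6 = 34·cos57.8° = 18.1; c'Δl = 24.96; W sinα = 28.8
Σc'Δl = 143.6 kN/m; ΣN' = 542.9 kN/m; ΣW sinα = 238.0 kN/m
Resisting = 143.6 + 542.9·tan33.4° = 143.6 + 358.0 = 501.6 kN/m
FS = 501.6 / 238.0 = 2.108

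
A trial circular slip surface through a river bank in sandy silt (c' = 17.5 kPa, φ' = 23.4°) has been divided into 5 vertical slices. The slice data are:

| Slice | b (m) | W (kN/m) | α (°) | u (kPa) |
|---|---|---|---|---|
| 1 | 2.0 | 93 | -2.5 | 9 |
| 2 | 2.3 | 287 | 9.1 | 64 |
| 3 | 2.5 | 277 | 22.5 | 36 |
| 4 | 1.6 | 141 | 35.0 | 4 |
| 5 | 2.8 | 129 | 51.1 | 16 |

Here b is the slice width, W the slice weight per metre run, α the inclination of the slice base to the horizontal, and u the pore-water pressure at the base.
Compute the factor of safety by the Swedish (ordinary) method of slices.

FS = 1.36

Ordinary method of slices: FS = Σ[c'·Δl_i + (W_i cosα_i − u_i·Δl_i)·tanφ'] / Σ W_i sinα_i, with Δl_i = b_i / cosα_i.
Slice 1: Δl = 2.0/cos(-2.5°) = 2.002 m; N'_1 = 93·cos(-2.5°) − 9·2.002 = 74.9; c'Δl = 35.03; W sinα = -4.1
Slice 2: Δl = 2.3/cos9.1° = 2.329 m; N'_2 = 287·cos9.1° − 64·2.329 = 134.3; c'Δl = 40.76; W sinα = 45.4
Slice 3: Δl = 2.5/cos22.5° = 2.706 m; N'_3 = 277·cos22.5° − 36·2.706 = 158.5; c'Δl = 47.35; W sinα = 106.0
Slice 4: Δl = 1.6/cos35.0° = 1.953 m; N'_4 = 141·cos35.0° − 4·1.953 = 107.7; c'Δl = 34.18; W sinα = 80.9
Slice 5: Δl = 2.8/cos51.1° = 4.459 m; N'_5 = 129·cos51.1° − 16·4.459 = 9.7; c'Δl = 78.03; W sinα = 100.4
Σc'Δl = 235.4 kN/m; ΣN' = 485.1 kN/m; ΣW sinα = 328.6 kN/m
Resisting = 235.4 + 485.1·tan23.4° = 235.4 + 209.9 = 445.3 kN/m
FS = 445.3 / 328.6 = 1.355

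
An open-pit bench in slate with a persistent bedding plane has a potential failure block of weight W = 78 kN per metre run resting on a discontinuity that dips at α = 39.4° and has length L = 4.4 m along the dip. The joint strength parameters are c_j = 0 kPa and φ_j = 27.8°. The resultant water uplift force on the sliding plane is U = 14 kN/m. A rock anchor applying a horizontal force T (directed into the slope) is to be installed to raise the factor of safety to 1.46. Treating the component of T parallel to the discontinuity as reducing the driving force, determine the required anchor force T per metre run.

Resolving forces along and normal to the sliding plane, with the horizontal anchor force T adding T·sinα to the effective normal force and T·cosα acting up the plane against the driving force:
FS = [c_jL + (W cosα − U + T sinα) tanφ_j] / [W sinα − T cosα]
Without the anchor: N' = 46.3 kN/m, driving T_d = 49.5 kN/m, resisting R = 0·4.4 + 46.3·tan27.8° = 24.4 kN/m, FS = 0.49.
Setting FS = 1.46 and solving for T:
1.46·(49.5 − T cos39.4°) = 24.4 + T sin39.4°·tan27.8°
T·(sin39.4°·tan27.8° + 1.46·cos39.4°) = 1.46·49.5 − 24.4
T·(0.6347·0.5272 + 1.46·0.7727) = 72.3 − 24.4 = 47.9
T·1.4628 = 47.9
T = 32.7 kN/m

T = 33 kN/m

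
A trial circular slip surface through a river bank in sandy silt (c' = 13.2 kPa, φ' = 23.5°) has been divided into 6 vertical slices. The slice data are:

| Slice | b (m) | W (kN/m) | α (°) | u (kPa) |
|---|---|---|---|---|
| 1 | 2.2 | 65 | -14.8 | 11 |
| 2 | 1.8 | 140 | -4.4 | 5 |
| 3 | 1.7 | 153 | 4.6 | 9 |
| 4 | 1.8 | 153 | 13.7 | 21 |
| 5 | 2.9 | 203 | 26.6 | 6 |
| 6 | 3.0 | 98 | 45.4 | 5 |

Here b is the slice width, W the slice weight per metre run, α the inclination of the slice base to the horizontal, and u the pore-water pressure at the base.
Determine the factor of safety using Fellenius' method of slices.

Ordinary method of slices: FS = Σ[c'·Δl_i + (W_i cosα_i − u_i·Δl_i)·tanφ'] / Σ W_i sinα_i, with Δl_i = b_i / cosα_i.
Slice 1: Δl = 2.2/cos(-14.8°) = 2.275 m; N'_1 = 65·cos(-14.8°) − 11·2.275 = 37.8; c'Δl = 30.04; W sinα = -16.6
Slice 2: Δl = 1.8/cos(-4.4°) = 1.805 m; N'_2 = 140·cos(-4.4°) − 5·1.805 = 130.6; c'Δl = 23.83; W sinα = -10.7
Slice 3: Δl = 1.7/cos4.6° = 1.705 m; N'_3 = 153·cos4.6° − 9·1.705 = 137.2; c'Δl = 22.51; W sinα = 12.3
Slice 4: Δl = 1.8/cos13.7° = 1.853 m; N'_4 = 153·cos13.7° − 21·1.853 = 109.7; c'Δl = 24.46; W sinα = 36.2
Slice 5: Δl = 2.9/cos26.6° = 3.243 m; N'_5 = 203·cos26.6° − 6·3.243 = 162.1; c'Δl = 42.81; W sinα = 90.9
Slice 6: Δl = 3.0/cos45.4° = 4.273 m; N'_6 = 98·cos45.4° − 5·4.273 = 47.4; c'Δl = 56.40; W sinα = 69.8
Σc'Δl = 200.0 kN/m; ΣN' = 624.8 kN/m; ΣW sinα = 181.8 kN/m
Resisting = 200.0 + 624.8·tan23.5° = 200.0 + 271.7 = 471.7 kN/m
FS = 471.7 / 181.8 = 2.594

FS = 2.59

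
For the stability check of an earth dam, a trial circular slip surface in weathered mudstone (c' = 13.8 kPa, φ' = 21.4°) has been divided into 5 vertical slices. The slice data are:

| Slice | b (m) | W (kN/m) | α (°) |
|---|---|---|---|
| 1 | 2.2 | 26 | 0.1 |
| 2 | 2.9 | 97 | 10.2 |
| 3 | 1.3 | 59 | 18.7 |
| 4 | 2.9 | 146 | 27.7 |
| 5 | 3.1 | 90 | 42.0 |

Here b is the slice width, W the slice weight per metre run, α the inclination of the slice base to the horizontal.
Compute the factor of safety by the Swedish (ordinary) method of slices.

Ordinary method of slices: FS = Σ[c'·Δl_i + (W_i cosα_i)·tanφ'] / Σ W_i sinα_i, with Δl_i = b_i / cosα_i.
Slice 1: Δl = 2.2/cos0.1° = 2.200 m; N'_1 = 26·cos0.1° = 26.0; c'Δl = 30.36; W sinα = 0.0
Slice 2: Δl = 2.9/cos10.2° = 2.947 m; N'_2 = 97·cos10.2° = 95.5; c'Δl = 40.66; W sinα = 17.2
Slice 3: Δl = 1.3/cos18.7° = 1.372 m; N'_3 = 59·cos18.7° = 55.9; c'Δl = 18.94; W sinα = 18.9
Slice 4: Δl = 2.9/cos27.7° = 3.275 m; N'_4 = 146·cos27.7° = 129.3; c'Δl = 45.20; W sinα = 67.9
Slice 5: Δl = 3.1/cos42.0° = 4.171 m; N'_5 = 90·cos42.0° = 66.9; c'Δl = 57.57; W sinα = 60.2
Σc'Δl = 192.7 kN/m; ΣN' = 373.5 kN/m; ΣW sinα = 164.2 kN/m
Resisting = 192.7 + 373.5·tan21.4° = 192.7 + 146.4 = 339.1 kN/m
FS = 339.1 / 164.2 = 2.065

FS = 2.06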